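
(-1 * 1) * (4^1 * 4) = -16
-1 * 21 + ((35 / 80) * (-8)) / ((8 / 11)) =-413 / 16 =-25.81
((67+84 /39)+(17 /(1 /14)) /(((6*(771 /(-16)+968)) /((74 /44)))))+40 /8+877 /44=2377906015 /25254372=94.16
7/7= 1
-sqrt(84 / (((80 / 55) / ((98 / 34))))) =-7 * sqrt(3927) / 34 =-12.90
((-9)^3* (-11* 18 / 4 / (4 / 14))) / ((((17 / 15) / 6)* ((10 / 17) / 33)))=150043509 / 4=37510877.25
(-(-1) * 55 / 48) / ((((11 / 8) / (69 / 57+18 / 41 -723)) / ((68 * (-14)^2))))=-18723574240 / 2337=-8011798.99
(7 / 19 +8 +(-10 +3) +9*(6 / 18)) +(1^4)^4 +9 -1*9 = 102 / 19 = 5.37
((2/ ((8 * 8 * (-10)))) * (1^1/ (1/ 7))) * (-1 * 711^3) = 2515978017/ 320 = 7862431.30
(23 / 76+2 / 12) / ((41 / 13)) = 1391 / 9348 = 0.15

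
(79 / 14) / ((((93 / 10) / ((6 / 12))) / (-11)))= -4345 / 1302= -3.34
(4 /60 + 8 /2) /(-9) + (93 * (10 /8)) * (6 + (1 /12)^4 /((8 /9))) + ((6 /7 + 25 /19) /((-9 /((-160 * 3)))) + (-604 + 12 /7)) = 30985197499 /147087360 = 210.66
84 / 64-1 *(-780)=12501 / 16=781.31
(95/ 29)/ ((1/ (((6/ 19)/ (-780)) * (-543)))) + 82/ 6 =32543/ 2262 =14.39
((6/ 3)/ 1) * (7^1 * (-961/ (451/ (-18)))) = 242172/ 451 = 536.97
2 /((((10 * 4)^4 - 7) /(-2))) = -4 /2559993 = -0.00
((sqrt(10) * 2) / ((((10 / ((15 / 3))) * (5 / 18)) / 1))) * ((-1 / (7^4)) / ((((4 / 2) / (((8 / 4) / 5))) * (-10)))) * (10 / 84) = 3 * sqrt(10) / 840350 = 0.00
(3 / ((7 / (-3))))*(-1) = 9 / 7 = 1.29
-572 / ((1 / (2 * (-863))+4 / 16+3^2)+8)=-1974544 / 59545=-33.16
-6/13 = -0.46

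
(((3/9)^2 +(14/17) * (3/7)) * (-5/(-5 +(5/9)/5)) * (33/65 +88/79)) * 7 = 376229/69836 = 5.39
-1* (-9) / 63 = 1 / 7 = 0.14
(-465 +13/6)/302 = -2777/1812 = -1.53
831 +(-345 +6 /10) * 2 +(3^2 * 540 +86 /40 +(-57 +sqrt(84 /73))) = 4948.42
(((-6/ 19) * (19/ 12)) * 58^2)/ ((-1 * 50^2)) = 841/ 1250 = 0.67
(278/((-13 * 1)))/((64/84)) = -2919/104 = -28.07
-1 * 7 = -7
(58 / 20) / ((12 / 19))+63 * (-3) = -22129 / 120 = -184.41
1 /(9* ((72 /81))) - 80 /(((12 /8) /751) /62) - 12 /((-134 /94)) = -3993143383 /1608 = -2483298.12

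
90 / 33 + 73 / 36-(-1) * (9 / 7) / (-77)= 4.74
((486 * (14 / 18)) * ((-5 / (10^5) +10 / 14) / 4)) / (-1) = -67.50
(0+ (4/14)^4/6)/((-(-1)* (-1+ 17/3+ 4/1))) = 0.00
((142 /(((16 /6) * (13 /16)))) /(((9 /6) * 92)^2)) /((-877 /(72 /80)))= -213 /60311290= -0.00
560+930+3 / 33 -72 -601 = 8988 / 11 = 817.09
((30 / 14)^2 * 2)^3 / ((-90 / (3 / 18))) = -168750 / 117649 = -1.43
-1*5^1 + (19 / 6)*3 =9 / 2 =4.50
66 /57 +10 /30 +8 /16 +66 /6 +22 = 3989 /114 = 34.99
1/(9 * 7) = 1/63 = 0.02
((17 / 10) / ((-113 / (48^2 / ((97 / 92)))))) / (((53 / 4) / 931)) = -6709635072 / 2904665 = -2309.95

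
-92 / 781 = -0.12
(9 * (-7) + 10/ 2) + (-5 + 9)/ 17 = -57.76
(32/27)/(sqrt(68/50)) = 80 * sqrt(34)/459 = 1.02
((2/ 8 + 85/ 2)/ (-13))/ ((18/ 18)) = -171/ 52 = -3.29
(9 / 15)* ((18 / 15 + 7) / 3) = 41 / 25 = 1.64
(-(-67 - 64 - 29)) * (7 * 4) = 4480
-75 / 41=-1.83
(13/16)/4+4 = 269/64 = 4.20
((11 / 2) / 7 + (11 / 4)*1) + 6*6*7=7155 / 28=255.54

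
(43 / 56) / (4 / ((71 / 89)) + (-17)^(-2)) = 882317 / 5765480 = 0.15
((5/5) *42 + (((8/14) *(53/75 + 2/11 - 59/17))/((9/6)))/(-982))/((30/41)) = 124513707823/2169176625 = 57.40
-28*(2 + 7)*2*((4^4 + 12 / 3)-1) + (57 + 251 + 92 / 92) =-130227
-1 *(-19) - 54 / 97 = 1789 / 97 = 18.44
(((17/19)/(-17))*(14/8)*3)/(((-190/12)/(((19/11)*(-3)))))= -189/2090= -0.09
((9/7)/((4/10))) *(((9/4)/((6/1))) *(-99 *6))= -40095/56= -715.98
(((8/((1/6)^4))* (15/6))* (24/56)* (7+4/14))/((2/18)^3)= 2891039040/49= 59000796.73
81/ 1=81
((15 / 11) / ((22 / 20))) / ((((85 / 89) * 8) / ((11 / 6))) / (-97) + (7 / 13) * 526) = 8417175 / 1922803993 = 0.00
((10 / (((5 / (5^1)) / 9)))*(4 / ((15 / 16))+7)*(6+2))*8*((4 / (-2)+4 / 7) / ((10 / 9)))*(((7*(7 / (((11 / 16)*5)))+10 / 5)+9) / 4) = -202816224 / 385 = -526795.39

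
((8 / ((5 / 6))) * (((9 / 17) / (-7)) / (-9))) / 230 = 0.00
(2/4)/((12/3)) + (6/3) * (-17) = -271/8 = -33.88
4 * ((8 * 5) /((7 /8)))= 1280 /7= 182.86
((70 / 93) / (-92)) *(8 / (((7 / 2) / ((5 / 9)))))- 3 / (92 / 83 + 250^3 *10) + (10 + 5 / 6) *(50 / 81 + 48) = 1183417963820746969 / 2246952672189828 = 526.68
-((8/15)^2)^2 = -4096/50625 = -0.08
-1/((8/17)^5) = -1419857/32768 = -43.33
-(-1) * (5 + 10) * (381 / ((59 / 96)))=548640 / 59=9298.98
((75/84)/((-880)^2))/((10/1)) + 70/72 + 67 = 5305879049/78059520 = 67.97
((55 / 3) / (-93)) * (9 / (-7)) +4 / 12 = 382 / 651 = 0.59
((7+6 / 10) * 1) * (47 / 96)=893 / 240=3.72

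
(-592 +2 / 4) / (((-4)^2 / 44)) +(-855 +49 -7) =-19517 / 8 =-2439.62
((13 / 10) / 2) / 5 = 13 / 100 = 0.13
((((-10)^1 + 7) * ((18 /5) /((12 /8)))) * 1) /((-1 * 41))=36 /205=0.18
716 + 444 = 1160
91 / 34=2.68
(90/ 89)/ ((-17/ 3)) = -270/ 1513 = -0.18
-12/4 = -3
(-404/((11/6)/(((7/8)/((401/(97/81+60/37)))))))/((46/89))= -531636427/202703094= -2.62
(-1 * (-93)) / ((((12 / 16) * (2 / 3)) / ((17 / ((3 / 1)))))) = 1054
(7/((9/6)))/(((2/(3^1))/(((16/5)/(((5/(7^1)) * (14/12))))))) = 672/25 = 26.88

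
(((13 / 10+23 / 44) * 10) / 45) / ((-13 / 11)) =-401 / 1170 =-0.34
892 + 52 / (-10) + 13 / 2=8933 / 10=893.30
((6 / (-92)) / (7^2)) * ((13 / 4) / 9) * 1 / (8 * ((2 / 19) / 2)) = -247 / 216384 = -0.00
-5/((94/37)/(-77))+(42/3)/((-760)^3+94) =3126605889827/20631867582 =151.54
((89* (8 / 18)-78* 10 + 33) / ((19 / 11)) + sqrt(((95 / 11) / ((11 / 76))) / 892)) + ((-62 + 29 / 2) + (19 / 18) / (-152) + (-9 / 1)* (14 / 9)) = -429625 / 912 + 19* sqrt(1115) / 2453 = -470.82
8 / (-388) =-0.02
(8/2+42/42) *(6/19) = 30/19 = 1.58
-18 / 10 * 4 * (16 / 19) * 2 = -1152 / 95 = -12.13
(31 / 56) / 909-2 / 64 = -6239 / 203616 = -0.03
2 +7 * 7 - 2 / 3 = 151 / 3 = 50.33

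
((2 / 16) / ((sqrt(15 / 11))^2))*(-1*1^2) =-11 / 120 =-0.09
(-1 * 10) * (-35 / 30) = 35 / 3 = 11.67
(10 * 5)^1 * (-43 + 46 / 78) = -82700 / 39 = -2120.51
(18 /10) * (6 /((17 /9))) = 486 /85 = 5.72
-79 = -79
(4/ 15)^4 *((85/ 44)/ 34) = 32/ 111375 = 0.00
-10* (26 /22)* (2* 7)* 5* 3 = -27300 /11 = -2481.82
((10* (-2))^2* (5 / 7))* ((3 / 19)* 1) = 45.11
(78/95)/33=26/1045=0.02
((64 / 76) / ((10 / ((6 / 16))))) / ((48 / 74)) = 37 / 760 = 0.05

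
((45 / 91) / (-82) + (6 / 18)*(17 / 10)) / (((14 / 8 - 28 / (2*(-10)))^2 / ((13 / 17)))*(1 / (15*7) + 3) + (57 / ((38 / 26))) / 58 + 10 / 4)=0.01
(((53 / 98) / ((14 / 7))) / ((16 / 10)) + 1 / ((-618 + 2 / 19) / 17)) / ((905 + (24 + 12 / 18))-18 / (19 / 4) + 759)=37116063 / 441974559040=0.00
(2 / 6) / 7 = 0.05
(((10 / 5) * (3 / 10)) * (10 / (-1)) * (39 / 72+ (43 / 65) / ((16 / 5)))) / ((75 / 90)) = -5.39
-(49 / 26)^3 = -117649 / 17576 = -6.69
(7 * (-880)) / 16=-385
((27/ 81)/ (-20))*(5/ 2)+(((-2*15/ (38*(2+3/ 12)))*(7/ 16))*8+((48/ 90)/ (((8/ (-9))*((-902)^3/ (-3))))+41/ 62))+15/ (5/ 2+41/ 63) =1781352360696079/ 429008031617660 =4.15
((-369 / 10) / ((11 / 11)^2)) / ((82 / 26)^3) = -1.18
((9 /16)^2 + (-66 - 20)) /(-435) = 4387 /22272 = 0.20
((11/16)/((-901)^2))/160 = 11/2078210560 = 0.00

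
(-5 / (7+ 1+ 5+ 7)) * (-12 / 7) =0.43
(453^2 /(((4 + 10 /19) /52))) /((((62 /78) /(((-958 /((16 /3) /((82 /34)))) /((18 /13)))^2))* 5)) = 14316633249973778217 /246551680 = 58067473926.66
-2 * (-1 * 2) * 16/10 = 6.40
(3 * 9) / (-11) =-27 / 11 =-2.45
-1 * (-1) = 1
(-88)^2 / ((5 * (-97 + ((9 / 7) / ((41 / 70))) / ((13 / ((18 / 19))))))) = -15.99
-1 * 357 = -357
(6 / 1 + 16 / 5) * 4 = 184 / 5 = 36.80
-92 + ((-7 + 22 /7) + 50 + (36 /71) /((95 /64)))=-2149017 /47215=-45.52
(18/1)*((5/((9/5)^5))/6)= 15625/19683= 0.79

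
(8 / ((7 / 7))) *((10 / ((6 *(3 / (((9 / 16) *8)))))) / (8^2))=5 / 16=0.31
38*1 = 38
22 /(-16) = -11 /8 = -1.38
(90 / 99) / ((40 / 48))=12 / 11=1.09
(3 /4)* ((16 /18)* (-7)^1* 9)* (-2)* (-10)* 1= -840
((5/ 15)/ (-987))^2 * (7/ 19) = 1/ 23797557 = 0.00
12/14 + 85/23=733/161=4.55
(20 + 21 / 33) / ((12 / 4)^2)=227 / 99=2.29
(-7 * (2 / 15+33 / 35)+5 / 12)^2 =182329 / 3600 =50.65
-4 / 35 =-0.11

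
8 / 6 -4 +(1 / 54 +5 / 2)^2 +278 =205342 / 729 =281.68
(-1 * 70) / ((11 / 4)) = -280 / 11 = -25.45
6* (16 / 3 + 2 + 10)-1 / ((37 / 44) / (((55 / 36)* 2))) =33422 / 333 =100.37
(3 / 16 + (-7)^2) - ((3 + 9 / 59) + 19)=25521 / 944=27.03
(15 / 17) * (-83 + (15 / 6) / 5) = -2475 / 34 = -72.79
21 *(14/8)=147/4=36.75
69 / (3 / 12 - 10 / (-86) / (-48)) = 142416 / 511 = 278.70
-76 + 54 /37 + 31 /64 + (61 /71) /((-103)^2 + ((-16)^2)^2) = -948074778227 /12802106560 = -74.06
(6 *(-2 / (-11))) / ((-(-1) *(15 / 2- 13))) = -24 / 121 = -0.20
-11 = -11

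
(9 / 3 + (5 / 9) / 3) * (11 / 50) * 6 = 946 / 225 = 4.20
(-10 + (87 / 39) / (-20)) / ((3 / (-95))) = 49951 / 156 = 320.20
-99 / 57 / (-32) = 33 / 608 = 0.05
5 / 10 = 1 / 2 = 0.50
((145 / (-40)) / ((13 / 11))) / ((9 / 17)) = -5423 / 936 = -5.79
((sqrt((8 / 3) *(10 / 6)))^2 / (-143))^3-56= -119377890568 / 2131746903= -56.00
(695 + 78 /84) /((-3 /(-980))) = 682010 /3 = 227336.67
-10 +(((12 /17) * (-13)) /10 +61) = 4257 /85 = 50.08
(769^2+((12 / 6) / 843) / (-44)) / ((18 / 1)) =10967381105 / 333828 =32853.39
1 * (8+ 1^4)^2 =81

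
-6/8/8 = -3/32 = -0.09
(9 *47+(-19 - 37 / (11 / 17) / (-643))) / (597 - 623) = -2858121 / 183898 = -15.54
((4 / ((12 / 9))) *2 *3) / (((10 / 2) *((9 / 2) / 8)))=32 / 5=6.40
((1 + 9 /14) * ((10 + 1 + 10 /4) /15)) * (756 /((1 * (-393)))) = -1863 /655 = -2.84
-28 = -28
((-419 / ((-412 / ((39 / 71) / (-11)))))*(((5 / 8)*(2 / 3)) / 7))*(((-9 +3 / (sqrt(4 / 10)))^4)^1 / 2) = -0.50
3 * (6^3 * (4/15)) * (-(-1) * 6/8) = 129.60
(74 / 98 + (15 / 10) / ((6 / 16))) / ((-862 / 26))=-3029 / 21119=-0.14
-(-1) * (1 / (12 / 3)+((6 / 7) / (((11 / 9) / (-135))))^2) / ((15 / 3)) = 212582329 / 118580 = 1792.73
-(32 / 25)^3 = -32768 / 15625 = -2.10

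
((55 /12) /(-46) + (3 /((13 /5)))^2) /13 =114905 /1212744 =0.09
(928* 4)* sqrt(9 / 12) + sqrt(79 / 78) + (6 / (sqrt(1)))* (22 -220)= -1188 + sqrt(6162) / 78 + 1856* sqrt(3)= 2027.69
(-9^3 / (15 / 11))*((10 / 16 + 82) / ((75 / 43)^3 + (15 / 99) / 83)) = -384767000049069 / 46236526400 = -8321.71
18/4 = 9/2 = 4.50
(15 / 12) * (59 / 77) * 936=69030 / 77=896.49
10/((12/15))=25/2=12.50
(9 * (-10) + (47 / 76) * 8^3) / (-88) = -2153 / 836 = -2.58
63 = 63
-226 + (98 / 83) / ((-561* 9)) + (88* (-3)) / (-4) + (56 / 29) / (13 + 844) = -1666390512002 / 10415072151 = -160.00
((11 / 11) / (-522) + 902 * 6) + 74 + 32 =2880395 / 522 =5518.00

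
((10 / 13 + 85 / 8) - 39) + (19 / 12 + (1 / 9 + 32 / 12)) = -21757 / 936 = -23.24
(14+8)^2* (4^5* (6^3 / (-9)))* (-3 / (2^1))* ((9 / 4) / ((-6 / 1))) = -6690816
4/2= 2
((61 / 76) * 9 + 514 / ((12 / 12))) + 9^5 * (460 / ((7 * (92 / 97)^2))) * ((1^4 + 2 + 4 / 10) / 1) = 44865651734 / 3059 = 14666770.75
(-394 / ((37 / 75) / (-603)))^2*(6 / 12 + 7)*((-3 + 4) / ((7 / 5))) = 11906410793343750 / 9583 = 1242451298481.03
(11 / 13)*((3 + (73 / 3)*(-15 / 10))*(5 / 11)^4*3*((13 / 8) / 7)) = -125625 / 149072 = -0.84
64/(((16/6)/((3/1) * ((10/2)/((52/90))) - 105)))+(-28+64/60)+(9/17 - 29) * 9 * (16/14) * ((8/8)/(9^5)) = -97634685136/50749335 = -1923.86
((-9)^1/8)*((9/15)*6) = -81/20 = -4.05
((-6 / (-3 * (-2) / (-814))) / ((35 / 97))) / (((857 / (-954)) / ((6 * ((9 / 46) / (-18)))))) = 112988898 / 689885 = 163.78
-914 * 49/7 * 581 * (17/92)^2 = -537140891/4232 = -126923.65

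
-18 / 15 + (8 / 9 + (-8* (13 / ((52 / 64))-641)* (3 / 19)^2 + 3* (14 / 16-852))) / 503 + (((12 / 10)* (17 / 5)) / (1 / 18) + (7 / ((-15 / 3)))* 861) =-1137.99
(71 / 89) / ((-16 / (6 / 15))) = -71 / 3560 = -0.02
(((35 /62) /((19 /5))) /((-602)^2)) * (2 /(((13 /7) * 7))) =25 /396418204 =0.00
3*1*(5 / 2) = 15 / 2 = 7.50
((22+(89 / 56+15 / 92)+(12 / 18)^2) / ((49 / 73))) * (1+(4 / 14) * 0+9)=102378485 / 284004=360.48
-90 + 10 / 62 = -89.84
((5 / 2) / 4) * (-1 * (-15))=75 / 8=9.38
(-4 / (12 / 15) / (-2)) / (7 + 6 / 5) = 25 / 82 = 0.30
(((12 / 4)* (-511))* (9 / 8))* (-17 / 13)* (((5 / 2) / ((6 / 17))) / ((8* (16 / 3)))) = 19936665 / 53248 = 374.41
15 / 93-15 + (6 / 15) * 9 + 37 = 3993 / 155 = 25.76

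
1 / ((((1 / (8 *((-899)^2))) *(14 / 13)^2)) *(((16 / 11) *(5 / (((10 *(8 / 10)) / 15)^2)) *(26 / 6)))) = 50317.38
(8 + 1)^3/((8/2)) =729/4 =182.25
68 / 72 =17 / 18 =0.94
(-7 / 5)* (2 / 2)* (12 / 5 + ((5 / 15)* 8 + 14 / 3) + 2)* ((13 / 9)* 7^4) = -38454416 / 675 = -56969.51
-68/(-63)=68/63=1.08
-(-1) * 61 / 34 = 61 / 34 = 1.79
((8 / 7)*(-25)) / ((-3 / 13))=2600 / 21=123.81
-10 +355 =345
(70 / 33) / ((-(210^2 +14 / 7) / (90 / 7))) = -150 / 242561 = -0.00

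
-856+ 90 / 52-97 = -24733 / 26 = -951.27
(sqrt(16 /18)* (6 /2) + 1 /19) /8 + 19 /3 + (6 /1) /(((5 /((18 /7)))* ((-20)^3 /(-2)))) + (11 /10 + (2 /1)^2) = sqrt(2) /4 + 5706041 /498750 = 11.79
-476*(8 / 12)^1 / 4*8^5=-7798784 / 3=-2599594.67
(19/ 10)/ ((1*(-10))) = -0.19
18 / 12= 3 / 2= 1.50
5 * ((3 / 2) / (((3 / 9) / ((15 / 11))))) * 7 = 4725 / 22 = 214.77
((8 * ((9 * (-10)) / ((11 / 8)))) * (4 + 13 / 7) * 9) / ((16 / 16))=-2125440 / 77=-27603.12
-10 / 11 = -0.91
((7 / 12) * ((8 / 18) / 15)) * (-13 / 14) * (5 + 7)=-26 / 135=-0.19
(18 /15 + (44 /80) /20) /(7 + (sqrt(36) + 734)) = 491 /298800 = 0.00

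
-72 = -72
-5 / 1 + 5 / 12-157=-1939 / 12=-161.58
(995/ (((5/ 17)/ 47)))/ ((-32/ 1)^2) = 159001/ 1024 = 155.27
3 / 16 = 0.19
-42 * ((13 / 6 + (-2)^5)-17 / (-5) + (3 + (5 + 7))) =2401 / 5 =480.20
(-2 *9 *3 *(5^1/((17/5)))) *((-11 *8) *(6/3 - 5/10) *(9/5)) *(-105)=-33679800/17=-1981164.71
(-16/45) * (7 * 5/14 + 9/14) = -352/315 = -1.12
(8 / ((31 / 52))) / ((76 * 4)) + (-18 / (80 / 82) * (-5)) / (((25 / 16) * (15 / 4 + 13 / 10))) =3490586 / 297445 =11.74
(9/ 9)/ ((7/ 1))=1/ 7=0.14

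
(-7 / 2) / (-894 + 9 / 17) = 119 / 30378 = 0.00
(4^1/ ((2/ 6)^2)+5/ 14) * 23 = 11707/ 14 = 836.21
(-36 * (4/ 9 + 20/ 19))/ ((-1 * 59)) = 1024/ 1121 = 0.91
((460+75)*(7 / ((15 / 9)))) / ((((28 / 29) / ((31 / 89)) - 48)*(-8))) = 18879 / 3040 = 6.21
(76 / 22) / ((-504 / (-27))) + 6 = 1905 / 308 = 6.19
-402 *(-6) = 2412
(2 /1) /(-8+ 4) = -1 /2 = -0.50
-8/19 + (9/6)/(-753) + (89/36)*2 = 194063/42921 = 4.52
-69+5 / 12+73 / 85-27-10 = -106819 / 1020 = -104.72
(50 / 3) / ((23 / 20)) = 1000 / 69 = 14.49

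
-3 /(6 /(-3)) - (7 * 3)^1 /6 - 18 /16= -25 /8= -3.12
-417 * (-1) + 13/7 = 2932/7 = 418.86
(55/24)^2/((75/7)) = 847/1728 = 0.49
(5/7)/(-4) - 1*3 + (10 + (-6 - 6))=-145/28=-5.18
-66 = -66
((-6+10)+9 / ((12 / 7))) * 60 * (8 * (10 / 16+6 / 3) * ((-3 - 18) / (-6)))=81585 / 2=40792.50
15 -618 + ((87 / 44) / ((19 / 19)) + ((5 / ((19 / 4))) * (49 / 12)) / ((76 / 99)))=-4728855 / 7942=-595.42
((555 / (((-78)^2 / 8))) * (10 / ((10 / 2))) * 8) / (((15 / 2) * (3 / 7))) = 16576 / 4563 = 3.63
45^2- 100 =1925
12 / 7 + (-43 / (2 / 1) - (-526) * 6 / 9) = 13897 / 42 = 330.88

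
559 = 559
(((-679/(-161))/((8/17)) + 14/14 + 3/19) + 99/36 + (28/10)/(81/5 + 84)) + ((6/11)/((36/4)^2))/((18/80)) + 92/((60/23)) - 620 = -4461750380917/7802914680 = -571.81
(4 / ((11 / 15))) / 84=5 / 77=0.06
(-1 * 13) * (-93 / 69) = 403 / 23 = 17.52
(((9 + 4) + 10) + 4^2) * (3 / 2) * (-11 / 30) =-429 / 20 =-21.45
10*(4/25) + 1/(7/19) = 151/35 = 4.31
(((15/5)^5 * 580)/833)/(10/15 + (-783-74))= -422820/2139977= -0.20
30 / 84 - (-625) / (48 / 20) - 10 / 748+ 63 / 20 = 10363763 / 39270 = 263.91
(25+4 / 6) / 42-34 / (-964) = 1402 / 2169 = 0.65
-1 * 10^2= -100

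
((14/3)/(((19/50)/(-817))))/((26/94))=-36274.36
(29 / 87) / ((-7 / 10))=-10 / 21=-0.48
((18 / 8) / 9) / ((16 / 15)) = 15 / 64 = 0.23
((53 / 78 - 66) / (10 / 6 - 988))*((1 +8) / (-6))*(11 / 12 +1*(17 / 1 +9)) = -1645685 / 615472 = -2.67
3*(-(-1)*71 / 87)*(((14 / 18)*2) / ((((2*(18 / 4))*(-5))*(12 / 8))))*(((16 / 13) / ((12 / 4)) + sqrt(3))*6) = -0.73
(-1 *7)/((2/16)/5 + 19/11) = -3080/771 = -3.99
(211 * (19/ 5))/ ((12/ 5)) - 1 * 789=-454.92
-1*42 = -42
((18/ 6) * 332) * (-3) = -2988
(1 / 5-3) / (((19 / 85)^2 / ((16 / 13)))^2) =-37417408000 / 22024249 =-1698.92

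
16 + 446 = 462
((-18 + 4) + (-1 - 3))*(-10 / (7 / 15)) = 2700 / 7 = 385.71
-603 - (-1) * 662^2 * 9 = 3943593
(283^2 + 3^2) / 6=13349.67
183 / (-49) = -183 / 49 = -3.73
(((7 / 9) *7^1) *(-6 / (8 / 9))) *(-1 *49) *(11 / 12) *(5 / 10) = 26411 / 32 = 825.34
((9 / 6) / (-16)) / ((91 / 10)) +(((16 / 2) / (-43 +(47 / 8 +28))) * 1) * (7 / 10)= -331619 / 531440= -0.62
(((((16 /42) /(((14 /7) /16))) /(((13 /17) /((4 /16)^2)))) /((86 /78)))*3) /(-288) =-17 /7224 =-0.00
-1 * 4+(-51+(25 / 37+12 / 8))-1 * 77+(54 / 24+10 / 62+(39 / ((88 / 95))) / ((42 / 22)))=-6767449 / 64232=-105.36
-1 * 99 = -99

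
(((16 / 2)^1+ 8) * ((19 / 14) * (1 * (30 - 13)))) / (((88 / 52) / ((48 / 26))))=31008 / 77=402.70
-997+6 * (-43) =-1255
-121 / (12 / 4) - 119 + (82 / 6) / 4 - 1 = -1883 / 12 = -156.92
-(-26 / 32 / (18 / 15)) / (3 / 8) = 65 / 36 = 1.81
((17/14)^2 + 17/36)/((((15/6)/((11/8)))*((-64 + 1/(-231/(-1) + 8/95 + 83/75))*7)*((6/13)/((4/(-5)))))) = 20309833258/4902399024075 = 0.00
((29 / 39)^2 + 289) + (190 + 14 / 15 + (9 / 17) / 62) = 3851487737 / 8015670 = 480.49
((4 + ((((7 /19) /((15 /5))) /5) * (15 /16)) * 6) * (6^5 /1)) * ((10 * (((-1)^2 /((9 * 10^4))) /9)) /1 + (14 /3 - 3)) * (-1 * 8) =-1018987548 /2375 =-429047.39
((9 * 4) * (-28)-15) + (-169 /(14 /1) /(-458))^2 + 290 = -30136345791 /41113744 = -733.00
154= 154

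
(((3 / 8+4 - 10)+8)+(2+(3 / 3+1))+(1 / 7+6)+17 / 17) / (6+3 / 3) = 757 / 392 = 1.93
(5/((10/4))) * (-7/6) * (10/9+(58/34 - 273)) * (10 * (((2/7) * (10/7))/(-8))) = -1033450/3213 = -321.65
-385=-385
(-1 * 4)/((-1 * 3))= 4/3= 1.33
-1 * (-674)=674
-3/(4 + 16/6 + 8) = -9/44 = -0.20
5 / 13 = 0.38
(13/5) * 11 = 143/5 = 28.60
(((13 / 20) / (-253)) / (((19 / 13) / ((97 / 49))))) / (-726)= 16393 / 3420084360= 0.00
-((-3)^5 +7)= 236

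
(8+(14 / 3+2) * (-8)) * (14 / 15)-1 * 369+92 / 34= -312583 / 765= -408.61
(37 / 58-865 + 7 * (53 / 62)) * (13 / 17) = -10031866 / 15283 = -656.41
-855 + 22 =-833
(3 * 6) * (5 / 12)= 15 / 2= 7.50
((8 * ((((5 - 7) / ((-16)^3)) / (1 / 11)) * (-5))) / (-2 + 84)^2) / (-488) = 55 / 840015872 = 0.00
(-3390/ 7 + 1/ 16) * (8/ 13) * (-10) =271165/ 91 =2979.84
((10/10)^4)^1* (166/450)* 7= 581/225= 2.58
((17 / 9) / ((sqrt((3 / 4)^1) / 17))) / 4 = 289 * sqrt(3) / 54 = 9.27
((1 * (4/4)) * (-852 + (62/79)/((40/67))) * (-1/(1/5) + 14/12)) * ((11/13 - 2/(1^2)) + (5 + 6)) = 38047888/1185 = 32107.92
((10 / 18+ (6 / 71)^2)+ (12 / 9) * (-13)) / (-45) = 760867 / 2041605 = 0.37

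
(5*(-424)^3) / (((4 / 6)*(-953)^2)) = -571687680 / 908209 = -629.47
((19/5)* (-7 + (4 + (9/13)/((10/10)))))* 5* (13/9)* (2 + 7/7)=-190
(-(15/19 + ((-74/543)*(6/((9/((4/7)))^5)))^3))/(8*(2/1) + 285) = -86943120889771112019875603563984253/33148513891240066001326730922278826453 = -0.00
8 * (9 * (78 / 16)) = 351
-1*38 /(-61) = 38 /61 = 0.62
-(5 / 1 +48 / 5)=-73 / 5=-14.60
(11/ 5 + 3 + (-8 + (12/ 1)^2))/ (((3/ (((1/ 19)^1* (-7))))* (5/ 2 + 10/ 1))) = -9884/ 7125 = -1.39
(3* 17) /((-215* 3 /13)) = -221 /215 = -1.03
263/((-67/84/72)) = -1590624/67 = -23740.66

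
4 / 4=1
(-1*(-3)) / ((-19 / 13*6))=-13 / 38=-0.34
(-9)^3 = -729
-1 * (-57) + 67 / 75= 4342 / 75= 57.89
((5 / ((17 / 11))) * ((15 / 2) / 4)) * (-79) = -479.23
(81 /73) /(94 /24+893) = 972 /785699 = 0.00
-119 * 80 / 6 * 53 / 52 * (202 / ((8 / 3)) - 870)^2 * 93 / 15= -657805802031 / 104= -6325055788.76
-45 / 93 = -15 / 31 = -0.48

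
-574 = -574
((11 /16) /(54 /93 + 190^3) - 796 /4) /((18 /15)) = -3385053964855 /20412385728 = -165.83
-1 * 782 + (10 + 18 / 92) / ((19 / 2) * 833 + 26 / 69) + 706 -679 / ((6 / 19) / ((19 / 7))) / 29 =-52684474897 / 190028010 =-277.25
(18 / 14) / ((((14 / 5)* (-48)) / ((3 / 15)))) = -3 / 1568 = -0.00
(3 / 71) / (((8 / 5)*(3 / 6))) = 15 / 284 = 0.05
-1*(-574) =574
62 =62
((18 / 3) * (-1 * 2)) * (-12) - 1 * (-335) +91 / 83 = 39848 / 83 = 480.10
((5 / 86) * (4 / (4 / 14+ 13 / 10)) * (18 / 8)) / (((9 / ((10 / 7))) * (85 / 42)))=700 / 27047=0.03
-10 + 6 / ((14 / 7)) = -7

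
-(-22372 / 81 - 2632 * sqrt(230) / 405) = 2632 * sqrt(230) / 405 + 22372 / 81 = 374.76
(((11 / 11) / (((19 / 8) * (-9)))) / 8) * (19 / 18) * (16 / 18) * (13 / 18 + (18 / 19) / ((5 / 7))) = -7006 / 623295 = -0.01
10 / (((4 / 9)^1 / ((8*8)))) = 1440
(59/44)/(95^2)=59/397100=0.00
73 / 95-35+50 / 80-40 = -55941 / 760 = -73.61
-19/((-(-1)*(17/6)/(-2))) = 228/17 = 13.41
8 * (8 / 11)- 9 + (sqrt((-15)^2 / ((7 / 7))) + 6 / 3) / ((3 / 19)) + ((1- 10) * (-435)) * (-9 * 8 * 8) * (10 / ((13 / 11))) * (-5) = 40929020824 / 429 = 95405642.95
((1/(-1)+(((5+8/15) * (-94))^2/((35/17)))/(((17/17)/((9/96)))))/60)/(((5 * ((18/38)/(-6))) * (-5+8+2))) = -4914950723/47250000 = -104.02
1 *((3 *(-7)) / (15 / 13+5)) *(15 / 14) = -117 / 32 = -3.66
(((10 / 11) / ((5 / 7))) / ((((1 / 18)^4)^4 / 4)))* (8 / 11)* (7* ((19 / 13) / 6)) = 766672284473349427614.03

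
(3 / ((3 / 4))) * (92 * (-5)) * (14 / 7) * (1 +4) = -18400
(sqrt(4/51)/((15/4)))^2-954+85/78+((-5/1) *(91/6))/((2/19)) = -998470847/596700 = -1673.32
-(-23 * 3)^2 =-4761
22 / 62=11 / 31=0.35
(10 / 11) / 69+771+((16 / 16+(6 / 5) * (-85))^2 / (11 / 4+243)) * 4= 699131561 / 746097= 937.05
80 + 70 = 150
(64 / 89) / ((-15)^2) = 0.00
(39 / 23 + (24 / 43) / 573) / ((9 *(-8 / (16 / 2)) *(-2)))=320491 / 3400182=0.09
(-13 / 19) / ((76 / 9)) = -117 / 1444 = -0.08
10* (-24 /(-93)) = 80 /31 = 2.58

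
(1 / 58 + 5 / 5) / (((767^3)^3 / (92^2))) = 4232 / 45154835221857792331131257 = 0.00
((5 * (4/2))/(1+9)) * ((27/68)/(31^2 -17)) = 27/64192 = 0.00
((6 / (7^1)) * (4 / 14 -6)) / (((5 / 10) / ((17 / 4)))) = -2040 / 49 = -41.63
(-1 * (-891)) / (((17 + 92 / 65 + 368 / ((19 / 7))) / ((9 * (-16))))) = -158455440 / 190183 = -833.17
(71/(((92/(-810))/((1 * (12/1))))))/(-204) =36.77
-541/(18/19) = -571.06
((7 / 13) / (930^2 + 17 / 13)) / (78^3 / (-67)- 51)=-469 / 5374148170773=-0.00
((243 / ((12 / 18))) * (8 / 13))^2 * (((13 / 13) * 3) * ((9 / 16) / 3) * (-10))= -47829690 / 169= -283015.92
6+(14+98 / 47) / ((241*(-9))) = 67878 / 11327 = 5.99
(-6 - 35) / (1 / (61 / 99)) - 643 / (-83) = -143926 / 8217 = -17.52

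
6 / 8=3 / 4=0.75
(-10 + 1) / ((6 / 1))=-3 / 2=-1.50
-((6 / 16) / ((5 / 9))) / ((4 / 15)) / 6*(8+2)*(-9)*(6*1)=3645 / 16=227.81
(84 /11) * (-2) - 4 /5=-884 /55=-16.07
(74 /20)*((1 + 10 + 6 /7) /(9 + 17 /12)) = 18426 /4375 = 4.21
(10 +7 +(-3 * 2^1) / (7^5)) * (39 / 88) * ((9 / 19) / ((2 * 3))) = 33428421 / 56202608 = 0.59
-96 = -96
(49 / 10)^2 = 2401 / 100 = 24.01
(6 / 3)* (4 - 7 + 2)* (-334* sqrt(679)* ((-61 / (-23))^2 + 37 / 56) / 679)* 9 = 342607347* sqrt(679) / 5028674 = 1775.33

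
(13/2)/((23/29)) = 377/46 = 8.20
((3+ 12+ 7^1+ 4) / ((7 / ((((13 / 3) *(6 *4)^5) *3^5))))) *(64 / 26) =536617156608 / 7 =76659593801.14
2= 2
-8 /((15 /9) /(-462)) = 11088 /5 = 2217.60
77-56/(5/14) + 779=3496/5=699.20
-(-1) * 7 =7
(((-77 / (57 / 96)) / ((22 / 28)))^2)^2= 96717311574016 / 130321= 742146788.12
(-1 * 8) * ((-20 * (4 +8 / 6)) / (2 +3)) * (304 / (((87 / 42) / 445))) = 969687040 / 87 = 11145828.05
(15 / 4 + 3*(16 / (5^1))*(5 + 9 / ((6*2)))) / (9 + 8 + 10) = 131 / 60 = 2.18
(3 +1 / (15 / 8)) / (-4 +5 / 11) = -583 / 585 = -1.00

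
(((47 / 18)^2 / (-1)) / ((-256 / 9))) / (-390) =-2209 / 3594240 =-0.00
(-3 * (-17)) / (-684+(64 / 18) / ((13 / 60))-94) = -1989 / 29702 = -0.07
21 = 21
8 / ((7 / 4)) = 32 / 7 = 4.57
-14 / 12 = -7 / 6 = -1.17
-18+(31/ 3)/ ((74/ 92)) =-572/ 111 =-5.15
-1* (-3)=3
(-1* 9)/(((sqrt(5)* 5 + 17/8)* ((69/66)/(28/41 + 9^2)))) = 8198352/661043 - 19290240* sqrt(5)/661043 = -52.85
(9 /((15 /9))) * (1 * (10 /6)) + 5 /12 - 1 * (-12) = 257 /12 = 21.42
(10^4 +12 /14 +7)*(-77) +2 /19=-14641493 /19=-770604.89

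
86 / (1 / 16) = 1376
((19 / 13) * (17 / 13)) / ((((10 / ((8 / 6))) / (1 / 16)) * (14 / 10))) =323 / 28392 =0.01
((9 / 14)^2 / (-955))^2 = 6561 / 35036352400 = 0.00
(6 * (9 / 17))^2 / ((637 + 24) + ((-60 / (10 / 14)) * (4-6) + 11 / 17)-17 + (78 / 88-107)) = 128304 / 8984279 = 0.01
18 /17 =1.06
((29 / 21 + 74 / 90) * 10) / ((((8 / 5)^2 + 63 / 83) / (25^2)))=1800062500 / 433881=4148.75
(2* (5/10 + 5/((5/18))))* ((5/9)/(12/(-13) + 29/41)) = -19721/207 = -95.27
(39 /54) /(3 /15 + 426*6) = 65 /230058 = 0.00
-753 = -753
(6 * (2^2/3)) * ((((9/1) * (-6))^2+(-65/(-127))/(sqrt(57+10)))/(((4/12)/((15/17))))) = 23400 * sqrt(67)/144653+1049760/17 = 61751.91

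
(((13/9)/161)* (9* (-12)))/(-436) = 39/17549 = 0.00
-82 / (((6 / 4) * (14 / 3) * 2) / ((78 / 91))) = -246 / 49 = -5.02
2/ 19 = 0.11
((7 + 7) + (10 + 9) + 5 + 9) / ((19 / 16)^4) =3080192 / 130321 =23.64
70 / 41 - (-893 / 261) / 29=566443 / 310329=1.83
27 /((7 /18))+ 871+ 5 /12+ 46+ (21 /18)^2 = 62257 /63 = 988.21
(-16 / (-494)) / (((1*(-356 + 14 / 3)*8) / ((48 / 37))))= -72 / 4816253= -0.00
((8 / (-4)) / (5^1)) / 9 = -2 / 45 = -0.04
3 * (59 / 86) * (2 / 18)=59 / 258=0.23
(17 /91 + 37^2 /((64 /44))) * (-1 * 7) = -1370641 /208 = -6589.62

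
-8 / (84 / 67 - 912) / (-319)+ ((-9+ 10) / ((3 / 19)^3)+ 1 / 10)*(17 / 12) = 42048425767 / 116792280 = 360.03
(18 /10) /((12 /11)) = 1.65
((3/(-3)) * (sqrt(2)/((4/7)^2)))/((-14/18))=63 * sqrt(2)/16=5.57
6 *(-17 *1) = -102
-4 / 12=-1 / 3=-0.33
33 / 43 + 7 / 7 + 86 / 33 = 6206 / 1419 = 4.37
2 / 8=1 / 4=0.25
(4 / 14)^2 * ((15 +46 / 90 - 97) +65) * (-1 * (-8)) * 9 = -96.91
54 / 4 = 27 / 2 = 13.50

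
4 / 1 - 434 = -430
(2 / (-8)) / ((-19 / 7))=0.09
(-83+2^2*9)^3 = -103823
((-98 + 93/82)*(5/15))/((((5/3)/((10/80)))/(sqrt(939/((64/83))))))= -7943*sqrt(77937)/26240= -84.51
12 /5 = 2.40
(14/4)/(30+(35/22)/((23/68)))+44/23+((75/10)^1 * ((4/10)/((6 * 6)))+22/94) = 132759223/56947080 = 2.33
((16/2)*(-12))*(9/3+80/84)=-2656/7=-379.43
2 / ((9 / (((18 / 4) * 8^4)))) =4096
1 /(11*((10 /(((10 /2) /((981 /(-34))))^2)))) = 2890 /10585971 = 0.00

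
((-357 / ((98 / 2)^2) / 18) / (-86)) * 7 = 17 / 25284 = 0.00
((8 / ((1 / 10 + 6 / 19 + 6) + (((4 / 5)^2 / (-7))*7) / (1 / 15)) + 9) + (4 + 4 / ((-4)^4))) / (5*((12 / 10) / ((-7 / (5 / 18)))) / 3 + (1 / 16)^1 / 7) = -5124231 / 34364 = -149.12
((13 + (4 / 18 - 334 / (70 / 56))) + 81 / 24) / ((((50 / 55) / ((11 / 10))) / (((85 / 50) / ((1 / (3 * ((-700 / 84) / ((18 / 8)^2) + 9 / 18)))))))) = 103366037533 / 58320000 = 1772.39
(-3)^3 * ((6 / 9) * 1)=-18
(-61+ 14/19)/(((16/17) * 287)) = -19465/87248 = -0.22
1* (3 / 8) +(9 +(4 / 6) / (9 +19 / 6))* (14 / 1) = 127.14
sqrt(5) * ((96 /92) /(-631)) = -24 * sqrt(5) /14513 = -0.00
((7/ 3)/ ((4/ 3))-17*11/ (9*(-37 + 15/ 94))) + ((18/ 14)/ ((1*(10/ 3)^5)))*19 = 51779257351/ 21816900000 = 2.37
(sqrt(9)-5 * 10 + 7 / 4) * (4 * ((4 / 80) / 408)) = -181 / 8160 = -0.02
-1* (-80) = 80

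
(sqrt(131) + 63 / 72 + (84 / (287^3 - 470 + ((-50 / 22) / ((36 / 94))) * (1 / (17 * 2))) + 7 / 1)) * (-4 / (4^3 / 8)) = -sqrt(131) / 2 - 10025866216107 / 2546250588496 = -9.66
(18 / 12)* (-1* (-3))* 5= 45 / 2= 22.50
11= 11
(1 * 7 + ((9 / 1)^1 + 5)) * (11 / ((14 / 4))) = 66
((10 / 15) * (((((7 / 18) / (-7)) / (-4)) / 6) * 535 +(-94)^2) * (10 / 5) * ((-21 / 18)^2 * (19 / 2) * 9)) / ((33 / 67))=238135861999 / 85536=2784042.53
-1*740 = -740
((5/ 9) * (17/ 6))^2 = 7225/ 2916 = 2.48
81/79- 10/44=1387/1738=0.80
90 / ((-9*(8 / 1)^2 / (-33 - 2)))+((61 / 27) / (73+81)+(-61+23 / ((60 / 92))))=-6735931 / 332640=-20.25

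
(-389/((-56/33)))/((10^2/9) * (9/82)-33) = -526317/72968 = -7.21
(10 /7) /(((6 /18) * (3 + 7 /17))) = 1.26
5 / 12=0.42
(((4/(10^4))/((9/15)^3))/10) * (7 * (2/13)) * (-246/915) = -287/5352750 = -0.00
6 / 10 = 3 / 5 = 0.60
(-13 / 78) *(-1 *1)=1 / 6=0.17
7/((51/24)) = 3.29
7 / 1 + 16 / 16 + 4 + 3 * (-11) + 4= -17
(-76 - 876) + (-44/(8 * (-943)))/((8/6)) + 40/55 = -78940053/82984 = -951.27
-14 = -14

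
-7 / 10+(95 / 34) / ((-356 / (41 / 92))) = -3916963 / 5567840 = -0.70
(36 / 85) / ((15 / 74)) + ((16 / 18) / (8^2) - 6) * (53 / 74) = -4977011 / 2264400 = -2.20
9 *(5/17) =45/17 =2.65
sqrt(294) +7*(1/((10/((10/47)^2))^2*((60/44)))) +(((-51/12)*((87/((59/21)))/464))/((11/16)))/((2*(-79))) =16310073773/6004466989224 +7*sqrt(6) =17.15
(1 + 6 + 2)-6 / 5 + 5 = 64 / 5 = 12.80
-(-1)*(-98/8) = -49/4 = -12.25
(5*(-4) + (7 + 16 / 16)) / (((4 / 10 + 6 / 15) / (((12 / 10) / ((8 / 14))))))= -63 / 2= -31.50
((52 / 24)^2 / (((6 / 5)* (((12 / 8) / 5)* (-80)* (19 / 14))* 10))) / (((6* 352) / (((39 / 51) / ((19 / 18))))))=-15379 / 3732867072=-0.00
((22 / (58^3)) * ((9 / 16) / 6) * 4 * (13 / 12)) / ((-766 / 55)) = -7865 / 2391292672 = -0.00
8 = 8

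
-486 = -486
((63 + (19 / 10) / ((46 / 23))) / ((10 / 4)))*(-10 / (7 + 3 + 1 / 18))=-23022 / 905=-25.44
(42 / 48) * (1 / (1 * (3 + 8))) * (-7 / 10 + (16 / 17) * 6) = 0.39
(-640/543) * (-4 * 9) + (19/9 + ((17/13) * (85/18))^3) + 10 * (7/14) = 661007232449/2319135624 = 285.02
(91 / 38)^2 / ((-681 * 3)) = -8281 / 2950092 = -0.00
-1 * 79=-79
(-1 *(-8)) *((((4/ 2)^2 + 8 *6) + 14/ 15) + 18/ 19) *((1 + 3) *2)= 982784/ 285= 3448.36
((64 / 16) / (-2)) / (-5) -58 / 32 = -113 / 80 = -1.41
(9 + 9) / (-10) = -1.80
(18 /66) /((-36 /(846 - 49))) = -797 /132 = -6.04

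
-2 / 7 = -0.29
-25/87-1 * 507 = -44134/87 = -507.29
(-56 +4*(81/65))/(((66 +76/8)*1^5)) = -6632/9815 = -0.68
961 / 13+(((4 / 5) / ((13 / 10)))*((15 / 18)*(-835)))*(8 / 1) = -130717 / 39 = -3351.72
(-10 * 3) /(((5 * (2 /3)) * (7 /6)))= -54 /7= -7.71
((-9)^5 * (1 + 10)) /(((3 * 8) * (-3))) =72171 /8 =9021.38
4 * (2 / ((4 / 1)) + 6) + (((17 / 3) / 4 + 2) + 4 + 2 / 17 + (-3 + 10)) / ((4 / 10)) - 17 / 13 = 323693 / 5304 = 61.03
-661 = -661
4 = 4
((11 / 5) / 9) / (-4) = -11 / 180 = -0.06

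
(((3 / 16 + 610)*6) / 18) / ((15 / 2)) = 9763 / 360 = 27.12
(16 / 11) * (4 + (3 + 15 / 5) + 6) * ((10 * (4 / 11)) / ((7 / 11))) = 10240 / 77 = 132.99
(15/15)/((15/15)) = 1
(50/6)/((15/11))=55/9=6.11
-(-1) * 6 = 6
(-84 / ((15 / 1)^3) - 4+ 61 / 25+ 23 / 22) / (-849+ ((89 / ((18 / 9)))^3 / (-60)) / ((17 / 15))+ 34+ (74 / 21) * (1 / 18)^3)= 6177133872 / 24172174989875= 0.00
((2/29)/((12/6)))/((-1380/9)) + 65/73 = 866881/973820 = 0.89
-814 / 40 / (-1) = 407 / 20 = 20.35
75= 75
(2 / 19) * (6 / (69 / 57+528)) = 12 / 10055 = 0.00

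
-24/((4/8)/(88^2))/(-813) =123904/271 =457.21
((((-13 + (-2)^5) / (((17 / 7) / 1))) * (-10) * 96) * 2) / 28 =21600 / 17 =1270.59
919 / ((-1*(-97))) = 919 / 97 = 9.47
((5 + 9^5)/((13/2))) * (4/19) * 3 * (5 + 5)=14172960/247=57380.40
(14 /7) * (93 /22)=93 /11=8.45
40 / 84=10 / 21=0.48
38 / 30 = 19 / 15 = 1.27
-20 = -20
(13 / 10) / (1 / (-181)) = -2353 / 10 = -235.30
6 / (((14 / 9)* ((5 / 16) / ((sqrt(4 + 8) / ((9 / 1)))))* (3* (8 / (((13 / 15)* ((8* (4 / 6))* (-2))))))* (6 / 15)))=-832* sqrt(3) / 315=-4.57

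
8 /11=0.73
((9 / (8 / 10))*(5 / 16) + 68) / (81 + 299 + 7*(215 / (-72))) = 41193 / 206840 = 0.20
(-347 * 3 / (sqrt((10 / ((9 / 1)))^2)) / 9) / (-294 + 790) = -0.21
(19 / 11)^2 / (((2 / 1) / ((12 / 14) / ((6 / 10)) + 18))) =24548 / 847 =28.98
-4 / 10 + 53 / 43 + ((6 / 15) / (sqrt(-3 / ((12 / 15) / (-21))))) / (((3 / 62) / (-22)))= 179 / 215- 5456* sqrt(35) / 1575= -19.66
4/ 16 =1/ 4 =0.25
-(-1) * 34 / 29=34 / 29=1.17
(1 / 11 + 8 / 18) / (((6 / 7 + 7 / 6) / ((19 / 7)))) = 2014 / 2805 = 0.72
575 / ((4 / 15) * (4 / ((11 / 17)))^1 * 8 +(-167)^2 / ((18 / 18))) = 94875 / 4603861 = 0.02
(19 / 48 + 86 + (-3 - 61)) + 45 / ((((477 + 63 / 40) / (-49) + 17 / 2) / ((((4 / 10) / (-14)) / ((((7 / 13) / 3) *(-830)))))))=17036791 / 760944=22.39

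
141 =141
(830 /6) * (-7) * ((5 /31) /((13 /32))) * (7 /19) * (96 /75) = -4164608 /22971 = -181.30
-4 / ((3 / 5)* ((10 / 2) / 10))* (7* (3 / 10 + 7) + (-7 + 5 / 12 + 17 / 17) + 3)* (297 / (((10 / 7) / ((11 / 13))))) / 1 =-7396851 / 65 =-113797.71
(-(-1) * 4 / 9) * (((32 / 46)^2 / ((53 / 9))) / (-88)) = -128 / 308407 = -0.00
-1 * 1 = -1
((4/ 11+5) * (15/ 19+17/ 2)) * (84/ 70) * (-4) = -239.16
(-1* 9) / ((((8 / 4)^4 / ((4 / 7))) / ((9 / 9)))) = -9 / 28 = -0.32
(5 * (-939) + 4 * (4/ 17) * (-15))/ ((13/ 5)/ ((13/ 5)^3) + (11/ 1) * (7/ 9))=-121763655/ 225046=-541.06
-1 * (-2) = 2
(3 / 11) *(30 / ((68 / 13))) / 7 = 585 / 2618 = 0.22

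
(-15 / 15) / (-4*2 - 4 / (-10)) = 0.13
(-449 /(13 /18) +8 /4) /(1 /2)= -16112 /13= -1239.38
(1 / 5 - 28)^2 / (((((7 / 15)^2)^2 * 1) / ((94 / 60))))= 122591745 / 4802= 25529.31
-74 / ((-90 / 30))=74 / 3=24.67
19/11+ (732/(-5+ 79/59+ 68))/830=15084497/8664370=1.74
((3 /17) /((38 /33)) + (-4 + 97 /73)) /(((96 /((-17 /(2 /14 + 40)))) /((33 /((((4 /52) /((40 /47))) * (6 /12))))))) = 594308715 /73272436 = 8.11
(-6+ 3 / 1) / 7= -3 / 7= -0.43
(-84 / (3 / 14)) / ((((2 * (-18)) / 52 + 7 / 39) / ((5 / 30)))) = 127.40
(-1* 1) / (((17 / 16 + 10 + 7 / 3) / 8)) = -384 / 643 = -0.60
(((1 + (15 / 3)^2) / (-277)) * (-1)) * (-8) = -208 / 277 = -0.75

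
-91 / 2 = -45.50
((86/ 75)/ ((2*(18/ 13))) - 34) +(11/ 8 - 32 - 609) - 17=-690.21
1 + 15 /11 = 26 /11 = 2.36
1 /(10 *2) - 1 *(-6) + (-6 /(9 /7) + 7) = 503 /60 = 8.38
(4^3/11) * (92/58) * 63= 581.42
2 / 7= 0.29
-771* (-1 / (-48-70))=-771 / 118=-6.53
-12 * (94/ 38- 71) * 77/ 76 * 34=10225908/ 361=28326.61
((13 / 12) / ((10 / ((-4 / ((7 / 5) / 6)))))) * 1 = -13 / 7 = -1.86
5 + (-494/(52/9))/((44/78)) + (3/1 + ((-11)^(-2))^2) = -8407923/58564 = -143.57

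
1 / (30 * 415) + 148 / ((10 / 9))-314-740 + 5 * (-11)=-12148709 / 12450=-975.80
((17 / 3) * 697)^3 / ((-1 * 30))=-1663585393049 / 810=-2053809127.22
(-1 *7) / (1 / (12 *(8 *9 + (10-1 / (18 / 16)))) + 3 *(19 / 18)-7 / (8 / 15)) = 30660 / 43613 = 0.70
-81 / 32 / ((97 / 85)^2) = -585225 / 301088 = -1.94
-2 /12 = -1 /6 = -0.17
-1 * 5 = -5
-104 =-104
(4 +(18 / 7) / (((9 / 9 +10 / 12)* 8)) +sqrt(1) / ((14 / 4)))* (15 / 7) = 10305 / 1078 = 9.56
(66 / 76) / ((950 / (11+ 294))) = 2013 / 7220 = 0.28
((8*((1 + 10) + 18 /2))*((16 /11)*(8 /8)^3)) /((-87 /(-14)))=35840 /957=37.45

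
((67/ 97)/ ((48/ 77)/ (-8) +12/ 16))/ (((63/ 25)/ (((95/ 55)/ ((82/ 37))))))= 2355050/ 7409151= 0.32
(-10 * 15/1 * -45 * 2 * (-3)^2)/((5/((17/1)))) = 413100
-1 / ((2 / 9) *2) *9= -81 / 4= -20.25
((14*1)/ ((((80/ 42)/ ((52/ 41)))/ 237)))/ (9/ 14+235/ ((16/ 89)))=50725584/ 30027785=1.69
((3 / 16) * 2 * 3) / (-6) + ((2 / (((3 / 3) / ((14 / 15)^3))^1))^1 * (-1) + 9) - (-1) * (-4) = 172067 / 54000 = 3.19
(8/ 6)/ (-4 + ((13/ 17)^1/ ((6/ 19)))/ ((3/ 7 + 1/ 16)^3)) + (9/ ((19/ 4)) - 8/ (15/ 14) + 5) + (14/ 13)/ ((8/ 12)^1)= 145371705757/ 129274960035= 1.12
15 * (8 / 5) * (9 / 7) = 216 / 7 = 30.86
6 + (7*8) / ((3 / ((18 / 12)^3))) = 69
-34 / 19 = -1.79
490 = 490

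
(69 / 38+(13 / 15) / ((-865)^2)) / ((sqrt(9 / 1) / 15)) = 774413369 / 85297650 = 9.08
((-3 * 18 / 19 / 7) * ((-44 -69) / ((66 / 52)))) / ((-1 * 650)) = -0.06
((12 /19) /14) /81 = 2 /3591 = 0.00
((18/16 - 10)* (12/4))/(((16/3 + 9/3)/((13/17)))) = -8307/3400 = -2.44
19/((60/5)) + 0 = 19/12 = 1.58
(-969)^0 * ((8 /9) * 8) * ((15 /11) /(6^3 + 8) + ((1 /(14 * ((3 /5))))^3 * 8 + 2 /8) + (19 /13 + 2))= 26.53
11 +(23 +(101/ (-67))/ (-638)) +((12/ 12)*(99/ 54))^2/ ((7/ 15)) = 73976195/ 1795332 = 41.20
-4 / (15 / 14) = -56 / 15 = -3.73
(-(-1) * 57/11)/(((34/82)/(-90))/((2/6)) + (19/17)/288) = -57209760/109747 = -521.29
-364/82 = -4.44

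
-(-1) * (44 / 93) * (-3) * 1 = -44 / 31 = -1.42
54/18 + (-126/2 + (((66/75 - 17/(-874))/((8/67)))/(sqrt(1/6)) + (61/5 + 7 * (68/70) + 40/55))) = -443/11 + 1316751 * sqrt(6)/174800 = -21.82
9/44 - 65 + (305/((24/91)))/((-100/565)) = -6968317/1056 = -6598.79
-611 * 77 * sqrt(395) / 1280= -730.50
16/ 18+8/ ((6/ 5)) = 68/ 9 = 7.56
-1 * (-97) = 97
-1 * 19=-19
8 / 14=4 / 7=0.57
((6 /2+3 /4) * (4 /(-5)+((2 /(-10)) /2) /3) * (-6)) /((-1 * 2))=-75 /8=-9.38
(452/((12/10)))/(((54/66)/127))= 1578610/27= 58467.04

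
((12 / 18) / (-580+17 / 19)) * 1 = -38 / 33009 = -0.00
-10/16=-5/8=-0.62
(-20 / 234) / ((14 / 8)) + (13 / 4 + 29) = 105491 / 3276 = 32.20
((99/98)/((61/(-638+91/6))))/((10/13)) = -1603173/119560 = -13.41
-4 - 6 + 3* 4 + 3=5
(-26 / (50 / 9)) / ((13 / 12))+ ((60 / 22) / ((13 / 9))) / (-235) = -727218 / 168025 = -4.33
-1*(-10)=10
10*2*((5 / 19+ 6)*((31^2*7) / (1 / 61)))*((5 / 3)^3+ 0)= 122078232500 / 513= 237969264.13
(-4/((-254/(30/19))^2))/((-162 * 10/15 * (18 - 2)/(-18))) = -75/46580552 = -0.00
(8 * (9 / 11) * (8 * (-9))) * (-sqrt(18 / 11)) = 15552 * sqrt(22) / 121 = 602.85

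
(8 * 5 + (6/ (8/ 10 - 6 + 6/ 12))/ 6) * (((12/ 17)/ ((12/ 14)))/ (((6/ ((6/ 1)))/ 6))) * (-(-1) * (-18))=-166320/ 47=-3538.72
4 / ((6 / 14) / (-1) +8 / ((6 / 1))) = 84 / 19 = 4.42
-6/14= -3/7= -0.43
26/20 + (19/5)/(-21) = 47/42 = 1.12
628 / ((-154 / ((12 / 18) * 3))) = -628 / 77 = -8.16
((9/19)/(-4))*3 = -27/76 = -0.36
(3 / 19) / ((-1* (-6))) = 1 / 38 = 0.03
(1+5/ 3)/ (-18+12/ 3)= -4/ 21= -0.19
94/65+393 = 25639/65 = 394.45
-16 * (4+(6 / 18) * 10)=-352 / 3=-117.33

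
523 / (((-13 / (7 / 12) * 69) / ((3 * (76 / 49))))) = -1.58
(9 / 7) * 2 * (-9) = -162 / 7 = -23.14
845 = 845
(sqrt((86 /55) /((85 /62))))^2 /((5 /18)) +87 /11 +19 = 724976 /23375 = 31.02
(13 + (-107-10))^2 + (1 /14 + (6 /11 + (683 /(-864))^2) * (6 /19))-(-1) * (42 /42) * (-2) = 1968451128869 /182020608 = 10814.44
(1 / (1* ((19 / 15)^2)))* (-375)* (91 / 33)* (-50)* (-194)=-24825937500 / 3971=-6251810.00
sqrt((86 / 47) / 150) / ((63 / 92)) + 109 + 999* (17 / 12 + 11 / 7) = 92* sqrt(6063) / 44415 + 86635 / 28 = 3094.27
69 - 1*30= 39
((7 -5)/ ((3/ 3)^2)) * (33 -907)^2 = 1527752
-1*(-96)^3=884736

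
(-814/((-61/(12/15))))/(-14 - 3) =-3256/5185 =-0.63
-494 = -494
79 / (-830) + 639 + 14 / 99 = 52510429 / 82170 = 639.05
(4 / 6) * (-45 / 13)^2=7.99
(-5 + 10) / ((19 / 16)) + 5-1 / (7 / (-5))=1320 / 133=9.92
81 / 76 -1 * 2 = -71 / 76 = -0.93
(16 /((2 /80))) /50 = 64 /5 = 12.80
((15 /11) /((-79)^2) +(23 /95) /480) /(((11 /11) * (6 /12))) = 2262973 /1565242800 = 0.00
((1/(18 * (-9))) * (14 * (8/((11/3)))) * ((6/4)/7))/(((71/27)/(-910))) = 10920/781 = 13.98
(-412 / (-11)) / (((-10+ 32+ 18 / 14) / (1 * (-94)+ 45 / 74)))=-9965662 / 66341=-150.22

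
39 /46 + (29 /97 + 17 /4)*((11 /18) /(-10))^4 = 1588615702279 /1873611648000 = 0.85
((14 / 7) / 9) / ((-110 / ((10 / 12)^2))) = -5 / 3564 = -0.00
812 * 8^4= 3325952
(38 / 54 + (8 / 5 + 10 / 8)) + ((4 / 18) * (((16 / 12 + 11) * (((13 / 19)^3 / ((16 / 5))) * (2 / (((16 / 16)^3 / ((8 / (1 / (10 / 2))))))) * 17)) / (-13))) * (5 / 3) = -492017737 / 11111580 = -44.28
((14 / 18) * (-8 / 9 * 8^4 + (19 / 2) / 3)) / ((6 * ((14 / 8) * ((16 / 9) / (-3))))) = 454.72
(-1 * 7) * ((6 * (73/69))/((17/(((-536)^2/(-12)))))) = 73404128/1173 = 62578.11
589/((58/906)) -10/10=266788/29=9199.59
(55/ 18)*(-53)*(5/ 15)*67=-195305/ 54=-3616.76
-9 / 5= -1.80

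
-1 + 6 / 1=5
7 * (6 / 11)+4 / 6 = 148 / 33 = 4.48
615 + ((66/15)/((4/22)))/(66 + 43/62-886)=156193273/253985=614.97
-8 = -8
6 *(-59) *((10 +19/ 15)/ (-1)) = 19942/ 5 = 3988.40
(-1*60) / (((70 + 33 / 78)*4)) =-390 / 1831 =-0.21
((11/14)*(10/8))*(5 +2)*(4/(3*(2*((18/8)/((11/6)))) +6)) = 605/294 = 2.06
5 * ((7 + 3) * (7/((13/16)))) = 5600/13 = 430.77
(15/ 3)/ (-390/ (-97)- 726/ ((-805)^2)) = 314292125/ 252659328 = 1.24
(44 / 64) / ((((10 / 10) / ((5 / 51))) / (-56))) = -385 / 102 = -3.77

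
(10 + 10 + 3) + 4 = 27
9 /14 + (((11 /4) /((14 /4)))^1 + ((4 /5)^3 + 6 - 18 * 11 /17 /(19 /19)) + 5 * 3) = 167991 /14875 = 11.29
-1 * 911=-911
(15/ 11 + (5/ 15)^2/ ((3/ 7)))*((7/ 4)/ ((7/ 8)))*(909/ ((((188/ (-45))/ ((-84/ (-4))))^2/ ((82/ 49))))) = 6062734575/ 48598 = 124752.76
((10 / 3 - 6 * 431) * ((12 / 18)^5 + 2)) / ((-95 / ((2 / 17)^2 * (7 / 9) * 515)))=11574830176 / 36026451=321.29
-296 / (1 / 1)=-296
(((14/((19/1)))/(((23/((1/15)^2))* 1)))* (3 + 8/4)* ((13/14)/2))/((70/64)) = 208/688275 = 0.00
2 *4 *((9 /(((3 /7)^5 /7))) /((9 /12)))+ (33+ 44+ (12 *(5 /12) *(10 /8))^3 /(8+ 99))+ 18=25835092249 /554688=46575.90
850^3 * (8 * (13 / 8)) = 7983625000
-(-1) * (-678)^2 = 459684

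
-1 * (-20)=20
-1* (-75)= 75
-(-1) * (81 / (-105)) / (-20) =27 / 700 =0.04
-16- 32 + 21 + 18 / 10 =-126 / 5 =-25.20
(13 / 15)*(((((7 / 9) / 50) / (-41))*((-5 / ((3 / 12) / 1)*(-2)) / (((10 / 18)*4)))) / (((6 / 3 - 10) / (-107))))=-9737 / 123000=-0.08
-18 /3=-6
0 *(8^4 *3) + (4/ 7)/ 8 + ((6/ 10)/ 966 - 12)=-9602/ 805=-11.93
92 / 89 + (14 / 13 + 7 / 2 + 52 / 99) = 1405645 / 229086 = 6.14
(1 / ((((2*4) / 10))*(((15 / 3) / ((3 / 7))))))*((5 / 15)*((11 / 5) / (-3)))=-11 / 420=-0.03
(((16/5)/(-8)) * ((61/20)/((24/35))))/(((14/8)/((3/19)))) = -61/380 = -0.16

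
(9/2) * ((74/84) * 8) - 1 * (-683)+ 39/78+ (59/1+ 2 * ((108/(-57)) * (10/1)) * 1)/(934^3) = 715.21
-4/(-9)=4/9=0.44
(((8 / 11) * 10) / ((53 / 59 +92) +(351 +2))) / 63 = 1180 / 4557861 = 0.00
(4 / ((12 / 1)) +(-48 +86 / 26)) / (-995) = 346 / 7761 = 0.04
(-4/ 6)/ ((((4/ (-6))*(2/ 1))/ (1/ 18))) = 1/ 36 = 0.03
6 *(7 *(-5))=-210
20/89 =0.22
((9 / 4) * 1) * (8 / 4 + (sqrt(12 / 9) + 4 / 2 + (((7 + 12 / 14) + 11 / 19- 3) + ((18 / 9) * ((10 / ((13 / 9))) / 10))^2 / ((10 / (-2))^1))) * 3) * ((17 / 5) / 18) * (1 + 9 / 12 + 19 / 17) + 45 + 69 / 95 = 39 * sqrt(3) / 16 + 4091511 / 55328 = 78.17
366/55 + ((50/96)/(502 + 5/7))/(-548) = 33878332391/5091007680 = 6.65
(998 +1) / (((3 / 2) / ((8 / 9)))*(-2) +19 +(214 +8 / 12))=23976 / 5527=4.34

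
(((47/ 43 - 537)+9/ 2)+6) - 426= -81821/ 86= -951.41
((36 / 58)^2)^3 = 0.06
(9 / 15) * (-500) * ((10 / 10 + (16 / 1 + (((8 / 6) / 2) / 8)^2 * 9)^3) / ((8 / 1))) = -1273401675 / 8192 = -155444.54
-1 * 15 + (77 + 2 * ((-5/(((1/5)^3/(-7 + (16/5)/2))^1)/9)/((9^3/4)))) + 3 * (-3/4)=62077/972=63.87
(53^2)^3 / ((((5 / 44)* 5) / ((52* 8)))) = 405696466105216 / 25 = 16227858644208.64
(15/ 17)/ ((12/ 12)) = 15/ 17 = 0.88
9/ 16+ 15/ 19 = 411/ 304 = 1.35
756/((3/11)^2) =10164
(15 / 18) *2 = 5 / 3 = 1.67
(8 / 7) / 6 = 0.19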